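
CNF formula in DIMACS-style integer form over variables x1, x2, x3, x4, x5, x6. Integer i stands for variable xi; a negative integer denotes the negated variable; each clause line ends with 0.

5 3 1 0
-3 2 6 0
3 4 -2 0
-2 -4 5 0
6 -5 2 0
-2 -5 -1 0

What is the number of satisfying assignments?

26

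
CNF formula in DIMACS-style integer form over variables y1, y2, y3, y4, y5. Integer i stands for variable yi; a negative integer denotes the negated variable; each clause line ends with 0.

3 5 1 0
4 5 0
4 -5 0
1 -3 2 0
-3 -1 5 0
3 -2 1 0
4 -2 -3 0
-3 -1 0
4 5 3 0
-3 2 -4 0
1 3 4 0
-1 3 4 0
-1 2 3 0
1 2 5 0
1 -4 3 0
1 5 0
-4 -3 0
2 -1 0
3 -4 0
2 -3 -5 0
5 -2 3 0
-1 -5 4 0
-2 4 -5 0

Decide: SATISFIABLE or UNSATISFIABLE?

UNSATISFIABLE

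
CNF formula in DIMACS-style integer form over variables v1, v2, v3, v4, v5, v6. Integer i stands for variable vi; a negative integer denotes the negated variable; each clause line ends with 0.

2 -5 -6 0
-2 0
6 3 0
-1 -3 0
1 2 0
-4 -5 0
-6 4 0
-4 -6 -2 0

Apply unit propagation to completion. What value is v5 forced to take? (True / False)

False

(!v2) stands alone — v2 = False.
(v1 || v2) with v2 = False leaves only v1, so v1 = True.
(!v1 || !v3): since v1 = True, the clause reduces to (!v3). v3 = False.
(v6 || v3): since v3 = False, the clause reduces to (v6). v6 = True.
(!v6 || !v5 || v2): since v6 = True, v2 = False, the clause reduces to (!v5). v5 = False.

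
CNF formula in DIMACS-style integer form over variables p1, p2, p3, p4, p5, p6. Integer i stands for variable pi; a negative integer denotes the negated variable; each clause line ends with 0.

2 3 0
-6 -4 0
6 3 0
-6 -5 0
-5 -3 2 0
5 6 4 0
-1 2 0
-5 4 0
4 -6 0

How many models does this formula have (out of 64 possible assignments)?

5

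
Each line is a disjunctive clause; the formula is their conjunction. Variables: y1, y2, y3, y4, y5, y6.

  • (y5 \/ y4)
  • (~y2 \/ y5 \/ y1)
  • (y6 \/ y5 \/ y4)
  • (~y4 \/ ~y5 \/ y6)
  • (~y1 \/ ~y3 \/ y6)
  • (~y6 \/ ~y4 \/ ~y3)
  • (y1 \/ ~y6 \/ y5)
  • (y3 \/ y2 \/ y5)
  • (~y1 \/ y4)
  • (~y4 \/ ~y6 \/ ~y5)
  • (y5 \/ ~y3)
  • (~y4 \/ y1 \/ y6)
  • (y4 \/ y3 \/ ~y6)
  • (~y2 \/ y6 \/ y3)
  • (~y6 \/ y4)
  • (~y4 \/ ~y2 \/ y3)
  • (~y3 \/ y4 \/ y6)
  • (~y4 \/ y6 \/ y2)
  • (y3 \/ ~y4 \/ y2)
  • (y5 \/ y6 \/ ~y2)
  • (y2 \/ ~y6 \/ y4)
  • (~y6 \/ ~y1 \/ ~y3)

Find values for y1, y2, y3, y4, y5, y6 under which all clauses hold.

y1 = False  y2 = False  y3 = False  y4 = False  y5 = True  y6 = False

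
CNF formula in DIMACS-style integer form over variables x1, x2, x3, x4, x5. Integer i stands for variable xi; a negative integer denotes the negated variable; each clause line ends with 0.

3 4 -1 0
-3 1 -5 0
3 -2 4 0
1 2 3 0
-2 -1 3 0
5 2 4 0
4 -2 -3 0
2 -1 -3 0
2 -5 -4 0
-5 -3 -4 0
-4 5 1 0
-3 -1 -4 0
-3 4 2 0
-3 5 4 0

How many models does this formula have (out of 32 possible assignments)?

2

Satisfying assignments:
  x1=0 x2=1 x3=0 x4=1 x5=1
  x1=1 x2=0 x3=0 x4=1 x5=0
Count: 2.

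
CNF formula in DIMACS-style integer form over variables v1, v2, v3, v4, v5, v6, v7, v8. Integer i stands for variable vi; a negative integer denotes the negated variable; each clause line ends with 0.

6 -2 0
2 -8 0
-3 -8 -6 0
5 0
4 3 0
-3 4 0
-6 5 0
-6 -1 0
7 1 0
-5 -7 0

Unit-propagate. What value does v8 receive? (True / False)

False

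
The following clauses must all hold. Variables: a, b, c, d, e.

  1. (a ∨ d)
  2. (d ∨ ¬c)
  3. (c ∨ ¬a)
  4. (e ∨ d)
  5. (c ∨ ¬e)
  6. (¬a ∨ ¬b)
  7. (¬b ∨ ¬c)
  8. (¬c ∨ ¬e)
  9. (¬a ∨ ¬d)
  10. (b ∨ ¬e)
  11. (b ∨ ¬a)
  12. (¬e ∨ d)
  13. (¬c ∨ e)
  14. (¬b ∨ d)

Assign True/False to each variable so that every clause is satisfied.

a = False, b = False, c = False, d = True, e = False

Check each clause:
  1. (d ∨ a) — d is true.
  2. (¬c ∨ d) — d is true.
  3. (c ∨ ¬a) — ¬a is true.
  4. (d ∨ e) — d is true.
  5. (¬e ∨ c) — ¬e is true.
  6. (¬a ∨ ¬b) — ¬a is true.
  7. (¬c ∨ ¬b) — ¬c is true.
  8. (¬e ∨ ¬c) — ¬e is true.
  9. (¬d ∨ ¬a) — ¬a is true.
  10. (¬e ∨ b) — ¬e is true.
  11. (¬a ∨ b) — ¬a is true.
  12. (¬e ∨ d) — ¬e is true.
  13. (¬c ∨ e) — ¬c is true.
  14. (¬b ∨ d) — d is true.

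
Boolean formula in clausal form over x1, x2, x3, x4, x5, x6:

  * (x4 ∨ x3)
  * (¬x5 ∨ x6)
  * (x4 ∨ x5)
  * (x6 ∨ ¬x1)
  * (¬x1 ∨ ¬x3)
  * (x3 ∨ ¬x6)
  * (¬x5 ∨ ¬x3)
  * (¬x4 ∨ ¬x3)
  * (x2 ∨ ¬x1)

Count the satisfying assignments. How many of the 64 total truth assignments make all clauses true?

The models are:
  x1=0 x2=0 x3=0 x4=1 x5=0 x6=0
  x1=0 x2=1 x3=0 x4=1 x5=0 x6=0
Count: 2.

2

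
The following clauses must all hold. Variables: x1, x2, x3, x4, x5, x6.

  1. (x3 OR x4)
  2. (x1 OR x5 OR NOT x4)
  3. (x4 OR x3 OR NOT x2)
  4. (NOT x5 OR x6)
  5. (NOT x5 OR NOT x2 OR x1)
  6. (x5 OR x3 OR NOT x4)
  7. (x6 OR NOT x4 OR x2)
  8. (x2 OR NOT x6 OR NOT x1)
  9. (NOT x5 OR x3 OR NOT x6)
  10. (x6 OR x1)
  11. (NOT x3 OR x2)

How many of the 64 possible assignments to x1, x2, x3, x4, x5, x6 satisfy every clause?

7

The models are:
  x1=0 x2=1 x3=1 x4=0 x5=0 x6=1
  x1=1 x2=1 x3=1 x4=0 x5=0 x6=0
  x1=1 x2=1 x3=1 x4=0 x5=0 x6=1
  x1=1 x2=1 x3=1 x4=0 x5=1 x6=1
  x1=1 x2=1 x3=1 x4=1 x5=0 x6=0
  x1=1 x2=1 x3=1 x4=1 x5=0 x6=1
  x1=1 x2=1 x3=1 x4=1 x5=1 x6=1
Count: 7.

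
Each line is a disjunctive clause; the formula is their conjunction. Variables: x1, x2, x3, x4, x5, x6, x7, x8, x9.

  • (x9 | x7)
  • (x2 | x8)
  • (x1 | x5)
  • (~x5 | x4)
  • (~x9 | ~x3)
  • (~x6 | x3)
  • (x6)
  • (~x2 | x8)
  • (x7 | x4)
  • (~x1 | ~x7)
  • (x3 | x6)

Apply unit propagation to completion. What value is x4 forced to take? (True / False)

True

Unit clause (x6) sets x6 = True.
(x3 | ~x6) with x6 = True leaves only x3, so x3 = True.
(~x3 | ~x9): since x3 = True, the clause reduces to (~x9). x9 = False.
From (x9 | x7) and x9 = False: x7 = True.
(~x7 | ~x1) with x7 = True leaves only ~x1, so x1 = False.
In (x5 | x1), x1 is now false; x5 must hold, so x5 = True.
In (~x5 | x4), ~x5 is now false; x4 must hold, so x4 = True.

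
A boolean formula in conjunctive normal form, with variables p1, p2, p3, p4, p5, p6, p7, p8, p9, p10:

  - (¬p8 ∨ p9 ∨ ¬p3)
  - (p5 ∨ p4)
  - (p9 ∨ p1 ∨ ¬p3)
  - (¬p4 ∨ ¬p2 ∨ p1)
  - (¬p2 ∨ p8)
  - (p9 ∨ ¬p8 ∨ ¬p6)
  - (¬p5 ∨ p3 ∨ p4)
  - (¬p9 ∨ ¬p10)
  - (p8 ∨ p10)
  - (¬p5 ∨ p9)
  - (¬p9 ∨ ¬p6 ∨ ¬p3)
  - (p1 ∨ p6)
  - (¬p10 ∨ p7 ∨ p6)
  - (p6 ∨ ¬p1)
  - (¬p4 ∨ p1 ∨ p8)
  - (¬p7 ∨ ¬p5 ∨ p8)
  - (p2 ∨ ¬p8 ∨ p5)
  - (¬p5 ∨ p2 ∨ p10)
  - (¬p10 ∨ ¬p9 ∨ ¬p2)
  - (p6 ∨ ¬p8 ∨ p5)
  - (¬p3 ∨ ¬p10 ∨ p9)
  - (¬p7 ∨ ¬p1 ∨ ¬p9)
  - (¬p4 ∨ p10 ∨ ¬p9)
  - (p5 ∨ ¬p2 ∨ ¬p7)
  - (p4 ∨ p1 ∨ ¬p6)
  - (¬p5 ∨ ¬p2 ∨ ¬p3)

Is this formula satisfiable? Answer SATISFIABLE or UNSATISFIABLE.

Branch on p1: take p1 = True.
  then p6 is forced to True.
The remaining clauses are satisfied by p2 = False, p3 = False, p4 = True, p5 = False, p7 = True, p8 = False, p9 = False, p10 = True.
So p1=True  p2=False  p3=False  p4=True  p5=False  p6=True  p7=True  p8=False  p9=False  p10=True is a satisfying assignment.

SATISFIABLE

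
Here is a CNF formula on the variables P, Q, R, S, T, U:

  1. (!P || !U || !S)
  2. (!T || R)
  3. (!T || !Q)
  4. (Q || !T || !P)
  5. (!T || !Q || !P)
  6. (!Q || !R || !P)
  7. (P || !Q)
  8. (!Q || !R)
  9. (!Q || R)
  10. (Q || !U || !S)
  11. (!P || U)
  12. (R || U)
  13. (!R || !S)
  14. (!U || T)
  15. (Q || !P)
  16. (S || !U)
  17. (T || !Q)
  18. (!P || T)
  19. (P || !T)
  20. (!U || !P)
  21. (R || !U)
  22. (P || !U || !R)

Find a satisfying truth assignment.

P=F, Q=F, R=T, S=F, T=F, U=F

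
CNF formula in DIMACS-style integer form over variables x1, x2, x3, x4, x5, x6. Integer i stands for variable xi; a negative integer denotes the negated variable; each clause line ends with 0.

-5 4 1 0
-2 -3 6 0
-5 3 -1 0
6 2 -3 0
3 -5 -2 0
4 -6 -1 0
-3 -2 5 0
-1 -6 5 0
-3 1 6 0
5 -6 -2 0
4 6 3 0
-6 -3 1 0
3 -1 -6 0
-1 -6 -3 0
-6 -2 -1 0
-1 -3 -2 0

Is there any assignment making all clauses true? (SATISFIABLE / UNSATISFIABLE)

x4 occurs only positively in the remaining clauses — set x4 = True.
Set x1 = False and propagate.
Branch on x2: take x2 = False.
For the remaining variables, x3 = False, x5 = False, x6 = False works.
So x1=0, x2=0, x3=0, x4=1, x5=0, x6=0 is a satisfying assignment.

SATISFIABLE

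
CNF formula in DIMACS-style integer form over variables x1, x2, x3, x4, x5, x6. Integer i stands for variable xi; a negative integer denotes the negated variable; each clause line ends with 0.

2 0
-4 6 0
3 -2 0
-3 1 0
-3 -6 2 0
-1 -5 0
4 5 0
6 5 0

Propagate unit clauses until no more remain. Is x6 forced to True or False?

(x2) stands alone — x2 = True.
In (!x2 || x3), !x2 is now false; x3 must hold, so x3 = True.
(!x3 || x1): since x3 = True, the clause reduces to (x1). x1 = True.
(!x5 || !x1) with x1 = True leaves only !x5, so x5 = False.
(x5 || x4): since x5 = False, the clause reduces to (x4). x4 = True.
(!x4 || x6): since x4 = True, the clause reduces to (x6). x6 = True.

True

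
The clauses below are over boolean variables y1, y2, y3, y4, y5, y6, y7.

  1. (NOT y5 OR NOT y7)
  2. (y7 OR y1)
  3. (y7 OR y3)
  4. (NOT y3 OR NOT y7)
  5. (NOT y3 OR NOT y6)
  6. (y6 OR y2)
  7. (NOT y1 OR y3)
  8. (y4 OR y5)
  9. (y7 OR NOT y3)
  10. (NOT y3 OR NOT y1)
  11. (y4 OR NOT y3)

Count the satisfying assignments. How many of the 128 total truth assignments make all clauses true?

The models are:
  y1=F y2=F y3=F y4=T y5=F y6=T y7=T
  y1=F y2=T y3=F y4=T y5=F y6=F y7=T
  y1=F y2=T y3=F y4=T y5=F y6=T y7=T
That's 3 in total.

3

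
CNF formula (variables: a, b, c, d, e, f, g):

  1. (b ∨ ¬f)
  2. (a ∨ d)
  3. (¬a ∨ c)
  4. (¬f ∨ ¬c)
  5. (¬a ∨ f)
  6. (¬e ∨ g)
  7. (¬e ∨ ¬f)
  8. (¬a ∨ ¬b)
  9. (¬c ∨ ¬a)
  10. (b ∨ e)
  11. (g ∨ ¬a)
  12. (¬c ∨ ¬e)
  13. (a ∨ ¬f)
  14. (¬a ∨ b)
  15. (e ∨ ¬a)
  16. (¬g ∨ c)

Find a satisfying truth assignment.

d occurs only positively in the remaining clauses — set d = True.
Branch on a: take a = False.
  then f is forced to False.
The remaining clauses are satisfied by b = True, c = True, e = False, g = False.
Every clause has at least one true literal under this assignment.

a=0, b=1, c=1, d=1, e=0, f=0, g=0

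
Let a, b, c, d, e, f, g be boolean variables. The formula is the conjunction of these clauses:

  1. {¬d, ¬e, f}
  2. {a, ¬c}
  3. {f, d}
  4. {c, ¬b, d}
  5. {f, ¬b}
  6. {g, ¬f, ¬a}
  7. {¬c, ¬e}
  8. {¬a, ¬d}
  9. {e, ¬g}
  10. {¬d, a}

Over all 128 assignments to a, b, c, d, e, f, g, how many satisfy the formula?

4

The models are:
  a=0 b=0 c=0 d=0 e=0 f=1 g=0
  a=0 b=0 c=0 d=0 e=1 f=1 g=0
  a=0 b=0 c=0 d=0 e=1 f=1 g=1
  a=1 b=0 c=0 d=0 e=1 f=1 g=1
Count: 4.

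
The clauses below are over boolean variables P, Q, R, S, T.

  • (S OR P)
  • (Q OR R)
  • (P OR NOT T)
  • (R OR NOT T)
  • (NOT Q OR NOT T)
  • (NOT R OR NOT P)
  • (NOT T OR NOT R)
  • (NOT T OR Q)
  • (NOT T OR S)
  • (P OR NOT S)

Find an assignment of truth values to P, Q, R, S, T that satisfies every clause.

T occurs only negated in the remaining clauses — set T = False.
Branch on P: take P = True.
  then R is forced to False.
  then Q is forced to True.
S is now unconstrained; take S = True.

P=1, Q=1, R=0, S=1, T=0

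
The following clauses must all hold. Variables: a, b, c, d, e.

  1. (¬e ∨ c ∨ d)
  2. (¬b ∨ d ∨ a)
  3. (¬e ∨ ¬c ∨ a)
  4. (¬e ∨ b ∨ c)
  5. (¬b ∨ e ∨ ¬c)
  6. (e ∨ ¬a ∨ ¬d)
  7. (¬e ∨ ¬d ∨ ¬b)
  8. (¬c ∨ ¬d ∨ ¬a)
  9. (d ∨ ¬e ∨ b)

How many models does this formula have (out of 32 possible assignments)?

Case analysis on e and d:
  e=T, d=T: a clause becomes empty — 0.
  e=T, d=F: remaining (a,b,c) ∈ {(T,T,T)} — 1.
  e=F, d=T: remaining (a,b,c) ∈ {(F,F,F); (F,F,T); (F,T,F)} — 3.
  e=F, d=F: 5 of the 8 assignments to (a,b,c) work.
Total: 0 + 1 + 3 + 5 = 9.

9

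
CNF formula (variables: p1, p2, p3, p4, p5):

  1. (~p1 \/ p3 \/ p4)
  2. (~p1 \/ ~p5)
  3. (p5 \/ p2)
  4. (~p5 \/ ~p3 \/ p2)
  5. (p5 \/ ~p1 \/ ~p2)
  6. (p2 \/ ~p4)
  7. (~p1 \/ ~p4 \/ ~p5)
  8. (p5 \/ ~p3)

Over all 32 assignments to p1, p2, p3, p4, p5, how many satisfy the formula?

Satisfying assignments:
  p1=F p2=F p3=F p4=F p5=T
  p1=F p2=T p3=F p4=F p5=F
  p1=F p2=T p3=F p4=F p5=T
  p1=F p2=T p3=F p4=T p5=F
  p1=F p2=T p3=F p4=T p5=T
  p1=F p2=T p3=T p4=F p5=T
  p1=F p2=T p3=T p4=T p5=T
Count: 7.

7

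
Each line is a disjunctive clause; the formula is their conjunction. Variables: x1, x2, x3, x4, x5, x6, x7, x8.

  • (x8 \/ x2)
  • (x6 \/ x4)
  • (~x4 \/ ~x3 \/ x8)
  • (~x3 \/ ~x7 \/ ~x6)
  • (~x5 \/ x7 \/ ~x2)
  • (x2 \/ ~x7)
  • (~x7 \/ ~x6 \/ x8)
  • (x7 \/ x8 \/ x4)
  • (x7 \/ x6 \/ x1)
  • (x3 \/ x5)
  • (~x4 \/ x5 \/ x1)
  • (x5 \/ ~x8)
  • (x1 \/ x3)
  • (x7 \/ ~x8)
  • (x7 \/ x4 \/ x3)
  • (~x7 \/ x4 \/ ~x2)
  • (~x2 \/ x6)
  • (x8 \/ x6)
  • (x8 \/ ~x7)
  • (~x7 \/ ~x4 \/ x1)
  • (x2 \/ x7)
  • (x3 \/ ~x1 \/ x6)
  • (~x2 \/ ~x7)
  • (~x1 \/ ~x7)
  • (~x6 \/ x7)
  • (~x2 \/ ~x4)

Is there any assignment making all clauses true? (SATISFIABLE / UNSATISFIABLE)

UNSATISFIABLE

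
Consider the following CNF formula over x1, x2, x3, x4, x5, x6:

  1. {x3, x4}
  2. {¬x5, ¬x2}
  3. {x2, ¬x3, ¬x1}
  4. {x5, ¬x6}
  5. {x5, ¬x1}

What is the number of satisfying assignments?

14

Case analysis on x5 and x1:
  x5=T, x1=T: remaining (x2,x3,x4,x6) ∈ {(F,F,T,F); (F,F,T,T)} — 2.
  x5=T, x1=F: x6 free; 3 ways for (x2,x3,x4) × 2^1 = 6.
  x5=F, x1=T: a clause becomes empty — 0.
  x5=F, x1=F: x2 free; 3 ways for (x3,x4,x6) × 2^1 = 6.
Total: 2 + 6 + 0 + 6 = 14.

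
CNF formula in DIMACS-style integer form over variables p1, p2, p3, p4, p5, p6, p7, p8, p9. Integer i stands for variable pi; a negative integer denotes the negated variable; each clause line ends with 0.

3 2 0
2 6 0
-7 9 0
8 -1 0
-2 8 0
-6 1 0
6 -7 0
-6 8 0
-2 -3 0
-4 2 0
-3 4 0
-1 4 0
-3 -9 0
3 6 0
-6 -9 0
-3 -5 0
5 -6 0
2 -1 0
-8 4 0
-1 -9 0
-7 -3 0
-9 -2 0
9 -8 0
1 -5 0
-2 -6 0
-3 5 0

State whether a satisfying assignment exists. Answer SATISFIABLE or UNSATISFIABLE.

UNSATISFIABLE

p2 = True:
  propagation gives p8=True, p3=False, p6=True; an empty clause results — contradiction.
p2 = False:
  propagation gives p3=True, p6=True, p1=True; an empty clause results — contradiction.
Every branch closes, so no satisfying assignment exists.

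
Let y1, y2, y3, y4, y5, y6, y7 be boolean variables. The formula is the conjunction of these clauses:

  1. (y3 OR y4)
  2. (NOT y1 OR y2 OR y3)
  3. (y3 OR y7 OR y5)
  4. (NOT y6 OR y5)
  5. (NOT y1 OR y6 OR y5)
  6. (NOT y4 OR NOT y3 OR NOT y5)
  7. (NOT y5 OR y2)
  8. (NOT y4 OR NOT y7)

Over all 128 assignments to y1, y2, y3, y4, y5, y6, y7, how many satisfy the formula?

Split on y5, then y3.
  y5=1, y3=1: forces y2=1; y4=0; y1, y6, y7 free → 2^3 = 8.
  y5=1, y3=0: remaining (y1,y2,y4,y6,y7) ∈ {(0,1,1,0,0); (0,1,1,1,0); (1,1,1,0,0); (1,1,1,1,0)} — 4.
  y5=0, y3=1: y2 free; 3 ways for (y1,y4,y6,y7) × 2^1 = 6.
  y5=0, y3=0: a clause becomes empty — 0.
Total: 8 + 4 + 6 + 0 = 18.

18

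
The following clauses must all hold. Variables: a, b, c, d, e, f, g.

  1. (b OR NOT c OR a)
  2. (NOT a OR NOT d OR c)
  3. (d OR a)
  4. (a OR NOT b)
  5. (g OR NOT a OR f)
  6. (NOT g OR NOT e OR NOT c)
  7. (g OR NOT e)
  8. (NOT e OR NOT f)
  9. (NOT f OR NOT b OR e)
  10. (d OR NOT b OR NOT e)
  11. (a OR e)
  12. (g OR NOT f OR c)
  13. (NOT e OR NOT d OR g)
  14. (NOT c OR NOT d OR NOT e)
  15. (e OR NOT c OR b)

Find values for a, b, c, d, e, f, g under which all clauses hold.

a=0, b=0, c=0, d=1, e=1, f=0, g=1

Set a = False and propagate.
  then d is forced to True.
  then b is forced to False.
  then c is forced to False.
  then e is forced to True.
  then g is forced to True.
  then f is forced to False.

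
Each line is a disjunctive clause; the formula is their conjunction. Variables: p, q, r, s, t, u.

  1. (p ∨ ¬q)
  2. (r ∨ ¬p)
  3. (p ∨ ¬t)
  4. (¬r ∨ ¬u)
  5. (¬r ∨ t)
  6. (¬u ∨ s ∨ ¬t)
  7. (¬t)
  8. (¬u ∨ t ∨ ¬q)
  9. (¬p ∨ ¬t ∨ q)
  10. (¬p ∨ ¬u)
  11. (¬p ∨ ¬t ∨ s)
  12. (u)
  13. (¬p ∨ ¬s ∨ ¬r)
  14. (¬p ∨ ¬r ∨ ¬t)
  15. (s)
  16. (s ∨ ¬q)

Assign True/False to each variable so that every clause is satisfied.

p=F, q=F, r=F, s=T, t=F, u=T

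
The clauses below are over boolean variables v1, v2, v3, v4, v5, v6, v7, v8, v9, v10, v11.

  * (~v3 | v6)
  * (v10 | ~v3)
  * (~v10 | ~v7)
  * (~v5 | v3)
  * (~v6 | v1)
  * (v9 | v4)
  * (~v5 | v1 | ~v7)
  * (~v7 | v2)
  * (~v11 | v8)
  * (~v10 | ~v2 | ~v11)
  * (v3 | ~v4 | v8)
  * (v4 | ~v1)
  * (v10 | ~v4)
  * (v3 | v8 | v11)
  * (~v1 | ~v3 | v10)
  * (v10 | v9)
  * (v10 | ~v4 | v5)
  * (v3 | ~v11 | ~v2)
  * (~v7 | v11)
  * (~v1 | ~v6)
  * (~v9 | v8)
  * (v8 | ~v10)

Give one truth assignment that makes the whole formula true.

v7 occurs only negated in the remaining clauses — set v7 = False.
v8 occurs only positively in the remaining clauses — set v8 = True.
Try v1 = False.
  then v6 is forced to False.
  then v3 is forced to False.
  then v5 is forced to False.
The remaining clauses are satisfied by v2 = True, v4 = True, v9 = True, v10 = True, v11 = False.

v1=F, v2=T, v3=F, v4=T, v5=F, v6=F, v7=F, v8=T, v9=T, v10=T, v11=F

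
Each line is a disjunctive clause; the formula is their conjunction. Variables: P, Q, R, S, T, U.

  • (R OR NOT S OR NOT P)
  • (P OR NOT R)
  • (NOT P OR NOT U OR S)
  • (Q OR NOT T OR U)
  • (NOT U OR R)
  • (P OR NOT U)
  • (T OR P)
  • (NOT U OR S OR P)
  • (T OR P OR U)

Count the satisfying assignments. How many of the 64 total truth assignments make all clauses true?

Split on P, then U.
  P=1, U=1: remaining (Q,R,S,T) ∈ {(0,1,1,0); (0,1,1,1); (1,1,1,0); (1,1,1,1)} — 4.
  P=1, U=0: 9 of the 16 assignments to (Q,R,S,T) work.
  P=0, U=1: a clause becomes empty — 0.
  P=0, U=0: remaining (Q,R,S,T) ∈ {(1,0,0,1); (1,0,1,1)} — 2.
Total: 4 + 9 + 0 + 2 = 15.

15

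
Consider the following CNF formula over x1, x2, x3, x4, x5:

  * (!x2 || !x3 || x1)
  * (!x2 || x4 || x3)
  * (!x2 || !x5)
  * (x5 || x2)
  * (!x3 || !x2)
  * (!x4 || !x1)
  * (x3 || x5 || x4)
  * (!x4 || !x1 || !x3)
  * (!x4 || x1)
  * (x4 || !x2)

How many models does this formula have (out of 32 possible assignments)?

4

The models are:
  x1=0 x2=0 x3=0 x4=0 x5=1
  x1=0 x2=0 x3=1 x4=0 x5=1
  x1=1 x2=0 x3=0 x4=0 x5=1
  x1=1 x2=0 x3=1 x4=0 x5=1
That's 4 in total.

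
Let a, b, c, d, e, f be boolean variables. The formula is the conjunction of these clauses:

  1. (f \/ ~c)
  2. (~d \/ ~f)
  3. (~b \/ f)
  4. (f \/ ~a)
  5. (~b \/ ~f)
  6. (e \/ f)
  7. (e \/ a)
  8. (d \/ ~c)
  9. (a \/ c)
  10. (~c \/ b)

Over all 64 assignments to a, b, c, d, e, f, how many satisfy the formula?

2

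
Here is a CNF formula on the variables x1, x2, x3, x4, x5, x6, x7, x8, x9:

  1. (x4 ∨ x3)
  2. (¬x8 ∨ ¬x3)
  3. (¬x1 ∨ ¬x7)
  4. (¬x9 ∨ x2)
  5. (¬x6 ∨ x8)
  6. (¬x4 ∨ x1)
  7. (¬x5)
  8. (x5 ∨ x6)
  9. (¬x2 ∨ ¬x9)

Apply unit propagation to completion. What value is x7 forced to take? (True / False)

(¬x5) stands alone — x5 = False.
(x5 ∨ x6) with x5 = False leaves only x6, so x6 = True.
From (¬x6 ∨ x8) and x6 = True: x8 = True.
(¬x8 ∨ ¬x3) with x8 = True leaves only ¬x3, so x3 = False.
(x4 ∨ x3): since x3 = False, the clause reduces to (x4). x4 = True.
(¬x4 ∨ x1): since x4 = True, the clause reduces to (x1). x1 = True.
(¬x7 ∨ ¬x1) with x1 = True leaves only ¬x7, so x7 = False.

False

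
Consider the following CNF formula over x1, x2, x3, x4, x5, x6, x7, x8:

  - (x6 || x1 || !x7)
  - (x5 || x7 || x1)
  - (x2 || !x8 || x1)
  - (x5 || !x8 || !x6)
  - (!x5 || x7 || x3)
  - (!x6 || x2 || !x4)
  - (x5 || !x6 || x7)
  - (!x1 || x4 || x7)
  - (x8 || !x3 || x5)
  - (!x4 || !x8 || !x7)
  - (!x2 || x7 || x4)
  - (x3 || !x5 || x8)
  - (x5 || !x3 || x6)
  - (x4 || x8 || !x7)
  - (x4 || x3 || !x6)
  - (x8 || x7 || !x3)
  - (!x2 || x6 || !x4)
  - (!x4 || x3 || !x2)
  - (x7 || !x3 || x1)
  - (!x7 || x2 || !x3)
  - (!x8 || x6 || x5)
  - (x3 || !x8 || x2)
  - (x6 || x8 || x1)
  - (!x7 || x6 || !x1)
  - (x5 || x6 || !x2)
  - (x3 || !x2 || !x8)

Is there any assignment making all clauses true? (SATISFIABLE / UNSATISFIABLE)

SATISFIABLE

Branch on x1: take x1 = False.
For the remaining variables, x2 = True, x3 = True, x4 = True, x5 = True, x6 = True, x7 = True, x8 = False works.
So x1=F, x2=T, x3=T, x4=T, x5=T, x6=T, x7=T, x8=F is a satisfying assignment.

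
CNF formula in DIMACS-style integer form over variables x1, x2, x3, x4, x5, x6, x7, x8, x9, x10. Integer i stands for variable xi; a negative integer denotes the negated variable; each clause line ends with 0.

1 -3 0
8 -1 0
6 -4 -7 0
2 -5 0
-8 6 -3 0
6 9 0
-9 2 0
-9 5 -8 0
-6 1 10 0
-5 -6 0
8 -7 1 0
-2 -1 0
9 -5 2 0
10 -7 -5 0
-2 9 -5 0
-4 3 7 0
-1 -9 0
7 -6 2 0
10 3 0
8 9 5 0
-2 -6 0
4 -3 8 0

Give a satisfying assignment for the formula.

x1=0, x2=0, x3=0, x4=1, x5=0, x6=1, x7=1, x8=1, x9=0, x10=1

x10 occurs only positively in the remaining clauses — set x10 = True.
Set x1 = False and propagate.
  then x3 is forced to False.
Try x2 = False.
  then x5 is forced to False.
  then x9 is forced to False.
  then x6 is forced to True.
  then x7 is forced to True.
  then x8 is forced to True.
x4 is now unconstrained; take x4 = True.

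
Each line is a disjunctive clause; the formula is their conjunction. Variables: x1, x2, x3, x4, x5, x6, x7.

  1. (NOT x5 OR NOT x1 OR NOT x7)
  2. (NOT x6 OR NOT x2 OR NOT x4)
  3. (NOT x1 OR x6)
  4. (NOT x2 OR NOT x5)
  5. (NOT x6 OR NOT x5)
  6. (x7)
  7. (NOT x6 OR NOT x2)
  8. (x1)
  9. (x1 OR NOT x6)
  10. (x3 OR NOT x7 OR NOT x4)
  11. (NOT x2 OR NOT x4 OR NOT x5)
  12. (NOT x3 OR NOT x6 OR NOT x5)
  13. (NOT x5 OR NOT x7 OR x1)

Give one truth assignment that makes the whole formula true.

x1=T, x2=F, x3=F, x4=F, x5=F, x6=T, x7=T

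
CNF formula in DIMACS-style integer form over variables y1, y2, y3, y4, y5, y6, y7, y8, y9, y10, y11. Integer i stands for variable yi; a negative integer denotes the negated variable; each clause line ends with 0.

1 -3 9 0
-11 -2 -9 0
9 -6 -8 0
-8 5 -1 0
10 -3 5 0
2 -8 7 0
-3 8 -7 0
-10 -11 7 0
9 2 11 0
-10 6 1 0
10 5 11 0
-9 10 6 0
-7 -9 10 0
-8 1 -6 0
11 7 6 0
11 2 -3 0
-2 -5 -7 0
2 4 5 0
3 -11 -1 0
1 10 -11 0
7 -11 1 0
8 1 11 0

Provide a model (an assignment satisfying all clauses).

y1=True, y2=False, y3=False, y4=True, y5=True, y6=True, y7=False, y8=False, y9=True, y10=False, y11=False

Check each clause:
  1. {¬y3, y1, y9} — y9 is true.
  2. {¬y11, ¬y9, ¬y2} — ¬y11 is true.
  3. {¬y8, y9, ¬y6} — ¬y8 is true.
  4. {¬y1, ¬y8, y5} — ¬y8 is true.
  5. {y10, ¬y3, y5} — y5 is true.
  6. {y7, ¬y8, y2} — ¬y8 is true.
  7. {¬y7, ¬y3, y8} — ¬y7 is true.
  8. {y7, ¬y11, ¬y10} — ¬y11 is true.
  9. {y11, y9, y2} — y9 is true.
  10. {y1, ¬y10, y6} — y1 is true.
  11. {y5, y11, y10} — y5 is true.
  12. {y6, ¬y9, y10} — y6 is true.
  13. {¬y7, ¬y9, y10} — ¬y7 is true.
  14. {¬y6, ¬y8, y1} — ¬y8 is true.
  15. {y6, y11, y7} — y6 is true.
  16. {y2, y11, ¬y3} — ¬y3 is true.
  17. {¬y5, ¬y2, ¬y7} — ¬y7 is true.
  18. {y4, y2, y5} — y4 is true.
  19. {y3, ¬y1, ¬y11} — ¬y11 is true.
  20. {y1, y10, ¬y11} — y1 is true.
  21. {¬y11, y7, y1} — y1 is true.
  22. {y8, y11, y1} — y1 is true.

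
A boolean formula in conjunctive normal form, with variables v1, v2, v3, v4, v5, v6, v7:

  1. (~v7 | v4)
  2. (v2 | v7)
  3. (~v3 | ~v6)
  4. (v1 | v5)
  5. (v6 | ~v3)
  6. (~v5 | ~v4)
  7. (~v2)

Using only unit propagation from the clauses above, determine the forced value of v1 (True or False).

True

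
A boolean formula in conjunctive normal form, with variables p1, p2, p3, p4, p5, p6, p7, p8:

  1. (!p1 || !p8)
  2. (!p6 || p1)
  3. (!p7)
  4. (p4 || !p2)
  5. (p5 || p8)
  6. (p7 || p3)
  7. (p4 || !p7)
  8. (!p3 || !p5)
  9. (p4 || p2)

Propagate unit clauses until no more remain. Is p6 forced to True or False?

False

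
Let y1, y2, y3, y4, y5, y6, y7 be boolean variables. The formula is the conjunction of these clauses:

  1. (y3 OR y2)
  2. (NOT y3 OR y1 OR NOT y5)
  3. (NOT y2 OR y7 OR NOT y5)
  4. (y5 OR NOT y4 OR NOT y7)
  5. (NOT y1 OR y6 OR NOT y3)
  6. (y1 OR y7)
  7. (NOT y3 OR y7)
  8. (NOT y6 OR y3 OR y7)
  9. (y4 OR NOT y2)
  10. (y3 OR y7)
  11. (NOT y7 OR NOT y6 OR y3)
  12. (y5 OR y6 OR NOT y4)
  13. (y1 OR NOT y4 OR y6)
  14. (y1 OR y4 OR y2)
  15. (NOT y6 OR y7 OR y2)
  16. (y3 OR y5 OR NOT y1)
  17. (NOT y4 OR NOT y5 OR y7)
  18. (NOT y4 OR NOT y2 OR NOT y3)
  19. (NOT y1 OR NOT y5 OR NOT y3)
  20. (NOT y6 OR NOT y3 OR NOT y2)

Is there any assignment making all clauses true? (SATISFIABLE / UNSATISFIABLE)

SATISFIABLE

Set y1 = True and propagate.
For the remaining variables, y2 = True, y3 = False, y4 = True, y5 = True, y6 = False, y7 = True works.
So y1=1, y2=1, y3=0, y4=1, y5=1, y6=0, y7=1 is a satisfying assignment.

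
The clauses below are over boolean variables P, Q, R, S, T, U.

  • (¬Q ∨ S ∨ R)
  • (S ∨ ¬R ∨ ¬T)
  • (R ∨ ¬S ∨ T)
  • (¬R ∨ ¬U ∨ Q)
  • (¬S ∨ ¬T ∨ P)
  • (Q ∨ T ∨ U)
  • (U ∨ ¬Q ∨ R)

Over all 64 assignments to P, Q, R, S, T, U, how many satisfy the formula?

Case analysis on R and Q:
  R=1, Q=1: U free; 5 ways for (P,S,T) × 2^1 = 10.
  R=1, Q=0: remaining (P,S,T,U) ∈ {(1,1,1,0)} — 1.
  R=0, Q=1: remaining (P,S,T,U) ∈ {(1,1,1,1)} — 1.
  R=0, Q=0: 8 of the 16 assignments to (P,S,T,U) work.
Total: 10 + 1 + 1 + 8 = 20.

20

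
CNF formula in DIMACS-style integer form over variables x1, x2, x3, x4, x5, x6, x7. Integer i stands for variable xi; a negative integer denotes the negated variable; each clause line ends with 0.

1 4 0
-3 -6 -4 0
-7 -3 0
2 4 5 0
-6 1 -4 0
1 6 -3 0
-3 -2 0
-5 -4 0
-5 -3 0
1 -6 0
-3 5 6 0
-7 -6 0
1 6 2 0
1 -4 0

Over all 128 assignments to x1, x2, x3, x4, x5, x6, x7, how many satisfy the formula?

15

Split on x6, then x1.
  x6=T, x1=T: 5 of the 32 assignments to (x2,x3,x4,x5,x7) work.
  x6=T, x1=F: a clause becomes empty — 0.
  x6=F, x1=T: x7 free; 5 ways for (x2,x3,x4,x5) × 2^1 = 10.
  x6=F, x1=F: a clause becomes empty — 0.
Total: 5 + 0 + 10 + 0 = 15.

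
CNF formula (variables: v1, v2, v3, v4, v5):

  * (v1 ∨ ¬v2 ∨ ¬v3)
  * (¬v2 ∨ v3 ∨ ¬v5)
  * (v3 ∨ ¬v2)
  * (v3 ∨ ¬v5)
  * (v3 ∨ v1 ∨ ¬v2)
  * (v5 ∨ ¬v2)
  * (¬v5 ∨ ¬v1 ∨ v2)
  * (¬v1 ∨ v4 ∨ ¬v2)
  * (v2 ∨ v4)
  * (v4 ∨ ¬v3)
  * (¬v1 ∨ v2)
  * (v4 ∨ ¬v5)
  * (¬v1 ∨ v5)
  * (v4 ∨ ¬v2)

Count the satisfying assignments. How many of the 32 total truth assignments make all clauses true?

The models are:
  v1=F v2=F v3=F v4=T v5=F
  v1=F v2=F v3=T v4=T v5=F
  v1=F v2=F v3=T v4=T v5=T
  v1=T v2=T v3=T v4=T v5=T
Count: 4.

4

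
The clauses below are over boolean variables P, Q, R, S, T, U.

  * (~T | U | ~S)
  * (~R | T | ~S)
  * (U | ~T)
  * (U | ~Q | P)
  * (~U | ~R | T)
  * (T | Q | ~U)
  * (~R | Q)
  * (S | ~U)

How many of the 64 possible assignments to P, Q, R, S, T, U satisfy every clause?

Case analysis on U and T:
  U=T, T=T: P free; 3 ways for (Q,R,S) × 2^1 = 6.
  U=T, T=F: remaining (P,Q,R,S) ∈ {(F,T,F,T); (T,T,F,T)} — 2.
  U=F, T=T: a clause becomes empty — 0.
  U=F, T=F: 7 of the 16 assignments to (P,Q,R,S) work.
Total: 6 + 2 + 0 + 7 = 15.

15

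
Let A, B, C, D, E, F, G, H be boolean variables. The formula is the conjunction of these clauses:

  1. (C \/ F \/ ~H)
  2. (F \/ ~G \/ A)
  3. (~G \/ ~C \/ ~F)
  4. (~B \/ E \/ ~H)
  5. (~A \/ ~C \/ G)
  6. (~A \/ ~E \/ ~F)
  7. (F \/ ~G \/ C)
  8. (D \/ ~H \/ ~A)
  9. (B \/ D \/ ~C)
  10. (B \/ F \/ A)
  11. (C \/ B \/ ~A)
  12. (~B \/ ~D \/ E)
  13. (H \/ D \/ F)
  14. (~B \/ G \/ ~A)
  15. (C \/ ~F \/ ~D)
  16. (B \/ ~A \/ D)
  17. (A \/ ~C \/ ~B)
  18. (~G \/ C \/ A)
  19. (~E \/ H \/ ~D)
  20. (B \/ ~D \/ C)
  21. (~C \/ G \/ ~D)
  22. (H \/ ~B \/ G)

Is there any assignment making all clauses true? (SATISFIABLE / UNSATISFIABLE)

SATISFIABLE

Set A = False and propagate.
For the remaining variables, B = False, C = False, D = False, E = False, F = True, G = False, H = False works.
So A=False  B=False  C=False  D=False  E=False  F=True  G=False  H=False is a satisfying assignment.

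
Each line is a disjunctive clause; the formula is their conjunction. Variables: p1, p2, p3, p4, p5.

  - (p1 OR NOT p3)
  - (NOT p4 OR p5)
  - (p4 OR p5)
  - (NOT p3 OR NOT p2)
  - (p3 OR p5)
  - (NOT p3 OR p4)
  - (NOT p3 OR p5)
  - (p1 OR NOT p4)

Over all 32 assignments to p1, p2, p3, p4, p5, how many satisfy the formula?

7

The models are:
  p1=F p2=F p3=F p4=F p5=T
  p1=F p2=T p3=F p4=F p5=T
  p1=T p2=F p3=F p4=F p5=T
  p1=T p2=F p3=F p4=T p5=T
  p1=T p2=F p3=T p4=T p5=T
  p1=T p2=T p3=F p4=F p5=T
  p1=T p2=T p3=F p4=T p5=T
That's 7 in total.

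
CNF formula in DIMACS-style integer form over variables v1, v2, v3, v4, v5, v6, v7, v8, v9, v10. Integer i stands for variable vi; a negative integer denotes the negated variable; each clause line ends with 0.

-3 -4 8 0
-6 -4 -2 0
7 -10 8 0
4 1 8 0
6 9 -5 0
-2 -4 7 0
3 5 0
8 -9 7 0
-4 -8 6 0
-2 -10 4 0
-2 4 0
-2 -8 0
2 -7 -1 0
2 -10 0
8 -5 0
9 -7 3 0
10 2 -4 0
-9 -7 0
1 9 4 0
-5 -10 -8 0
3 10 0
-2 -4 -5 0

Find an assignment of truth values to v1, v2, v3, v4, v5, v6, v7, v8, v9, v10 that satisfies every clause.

v1=F, v2=F, v3=T, v4=F, v5=T, v6=F, v7=F, v8=T, v9=T, v10=F

Check each clause:
  1. {¬v4, ¬v3, v8} — v8 is true.
  2. {¬v4, ¬v2, ¬v6} — ¬v6 is true.
  3. {v7, v8, ¬v10} — v8 is true.
  4. {v4, v1, v8} — v8 is true.
  5. {¬v5, v6, v9} — v9 is true.
  6. {¬v4, v7, ¬v2} — ¬v4 is true.
  7. {v3, v5} — v3 is true.
  8. {v7, v8, ¬v9} — v8 is true.
  9. {v6, ¬v4, ¬v8} — ¬v4 is true.
  10. {v4, ¬v2, ¬v10} — ¬v10 is true.
  11. {v4, ¬v2} — ¬v2 is true.
  12. {¬v2, ¬v8} — ¬v2 is true.
  13. {¬v7, v2, ¬v1} — ¬v7 is true.
  14. {¬v10, v2} — ¬v10 is true.
  15. {¬v5, v8} — v8 is true.
  16. {v9, v3, ¬v7} — ¬v7 is true.
  17. {¬v4, v2, v10} — ¬v4 is true.
  18. {¬v7, ¬v9} — ¬v7 is true.
  19. {v9, v1, v4} — v9 is true.
  20. {¬v10, ¬v5, ¬v8} — ¬v10 is true.
  21. {v3, v10} — v3 is true.
  22. {¬v5, ¬v2, ¬v4} — ¬v4 is true.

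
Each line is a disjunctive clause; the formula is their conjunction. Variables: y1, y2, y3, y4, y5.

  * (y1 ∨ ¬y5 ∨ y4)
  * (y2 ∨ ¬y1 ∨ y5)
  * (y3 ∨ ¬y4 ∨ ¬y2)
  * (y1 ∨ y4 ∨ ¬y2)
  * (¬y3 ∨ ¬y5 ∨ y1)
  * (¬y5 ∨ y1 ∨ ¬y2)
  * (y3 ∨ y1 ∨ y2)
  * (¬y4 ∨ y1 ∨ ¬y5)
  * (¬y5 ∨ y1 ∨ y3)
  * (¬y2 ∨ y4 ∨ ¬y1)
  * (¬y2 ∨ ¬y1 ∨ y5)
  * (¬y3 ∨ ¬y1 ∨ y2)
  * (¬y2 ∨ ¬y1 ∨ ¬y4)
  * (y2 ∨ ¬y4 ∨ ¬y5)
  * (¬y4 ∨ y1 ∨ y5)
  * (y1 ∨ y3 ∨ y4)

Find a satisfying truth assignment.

Branch on y1: take y1 = False.
Branch on y2: take y2 = False.
  then y3 is forced to True.
  then y5 is forced to False.
  then y4 is forced to False.

y1 = 0, y2 = 0, y3 = 1, y4 = 0, y5 = 0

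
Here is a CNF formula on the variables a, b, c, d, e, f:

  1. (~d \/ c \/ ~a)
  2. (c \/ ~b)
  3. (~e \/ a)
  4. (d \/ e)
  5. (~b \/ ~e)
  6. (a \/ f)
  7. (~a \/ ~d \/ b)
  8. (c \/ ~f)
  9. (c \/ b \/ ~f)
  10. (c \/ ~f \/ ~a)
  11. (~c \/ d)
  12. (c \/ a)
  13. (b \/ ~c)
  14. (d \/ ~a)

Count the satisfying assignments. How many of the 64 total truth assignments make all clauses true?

The models are:
  a=F b=T c=T d=T e=F f=T
  a=T b=T c=T d=T e=F f=F
  a=T b=T c=T d=T e=F f=T
Count: 3.

3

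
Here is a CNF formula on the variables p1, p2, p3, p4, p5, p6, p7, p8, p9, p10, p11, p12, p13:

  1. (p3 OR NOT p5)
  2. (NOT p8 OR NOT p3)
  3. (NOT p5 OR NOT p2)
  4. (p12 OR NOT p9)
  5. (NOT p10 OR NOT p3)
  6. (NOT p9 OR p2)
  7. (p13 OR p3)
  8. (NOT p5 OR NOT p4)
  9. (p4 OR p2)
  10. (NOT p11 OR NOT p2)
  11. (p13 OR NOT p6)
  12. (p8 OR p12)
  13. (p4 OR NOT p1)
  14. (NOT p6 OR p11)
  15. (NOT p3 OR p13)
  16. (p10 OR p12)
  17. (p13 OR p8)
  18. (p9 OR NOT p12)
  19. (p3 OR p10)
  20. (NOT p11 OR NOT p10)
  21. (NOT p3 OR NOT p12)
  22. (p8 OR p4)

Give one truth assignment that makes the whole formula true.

p1=0, p2=1, p3=0, p4=0, p5=0, p6=0, p7=1, p8=1, p9=0, p10=1, p11=0, p12=0, p13=1

Pure literal: p1 appears only negated; assign p1 = False.
p5 occurs only negated in the remaining clauses — set p5 = False.
Try p2 = True.
  then p11 is forced to False.
  then p6 is forced to False.
Try p3 = False.
  then p13 is forced to True.
  then p10 is forced to True.
Set p4 = False and propagate.
  then p8 is forced to True.
For the remaining variables, p7 = True, p9 = False, p12 = False works.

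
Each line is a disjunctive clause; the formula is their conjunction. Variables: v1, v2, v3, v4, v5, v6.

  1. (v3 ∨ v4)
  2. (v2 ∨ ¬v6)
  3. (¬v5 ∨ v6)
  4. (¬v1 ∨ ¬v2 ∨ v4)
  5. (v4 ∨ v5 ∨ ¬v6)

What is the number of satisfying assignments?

20

Split on v4, then v6.
  v4=T, v6=T: forces v2=T; v1, v3, v5 free → 2^3 = 8.
  v4=T, v6=F: forces v5=F; v1, v2, v3 free → 2^3 = 8.
  v4=F, v6=T: remaining (v1,v2,v3,v5) ∈ {(F,T,T,T)} — 1.
  v4=F, v6=F: remaining (v1,v2,v3,v5) ∈ {(F,F,T,F); (F,T,T,F); (T,F,T,F)} — 3.
Total: 8 + 8 + 1 + 3 = 20.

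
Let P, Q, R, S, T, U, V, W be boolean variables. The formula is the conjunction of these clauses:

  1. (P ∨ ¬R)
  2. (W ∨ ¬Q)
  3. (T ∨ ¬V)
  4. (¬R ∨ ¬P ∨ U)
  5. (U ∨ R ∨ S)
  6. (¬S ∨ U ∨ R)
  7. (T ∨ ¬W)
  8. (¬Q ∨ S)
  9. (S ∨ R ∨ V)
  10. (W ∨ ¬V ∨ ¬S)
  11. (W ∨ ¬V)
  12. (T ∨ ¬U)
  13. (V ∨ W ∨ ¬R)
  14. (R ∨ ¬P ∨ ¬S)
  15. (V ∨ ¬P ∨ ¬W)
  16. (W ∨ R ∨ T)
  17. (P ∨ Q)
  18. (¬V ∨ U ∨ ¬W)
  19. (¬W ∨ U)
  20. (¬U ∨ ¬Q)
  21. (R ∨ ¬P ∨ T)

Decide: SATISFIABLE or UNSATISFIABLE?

SATISFIABLE

T occurs only positively in the remaining clauses — set T = True.
Set P = True and propagate.
Branch on Q: take Q = False.
Branch on R: take R = True.
  then U is forced to True.
For the remaining variables, S = False, V = True, W = True works.
Every clause has at least one true literal under this assignment.
So P=T, Q=F, R=T, S=F, T=T, U=T, V=T, W=T is a satisfying assignment.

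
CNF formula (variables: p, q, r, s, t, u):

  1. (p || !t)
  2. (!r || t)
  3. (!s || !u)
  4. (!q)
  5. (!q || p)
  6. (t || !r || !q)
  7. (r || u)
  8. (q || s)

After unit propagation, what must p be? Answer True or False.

(!q) stands alone — q = False.
(q || s) with q = False leaves only s, so s = True.
(!s || !u): since s = True, the clause reduces to (!u). u = False.
From (r || u) and u = False: r = True.
From (t || !r) and r = True: t = True.
(p || !t): since t = True, the clause reduces to (p). p = True.

True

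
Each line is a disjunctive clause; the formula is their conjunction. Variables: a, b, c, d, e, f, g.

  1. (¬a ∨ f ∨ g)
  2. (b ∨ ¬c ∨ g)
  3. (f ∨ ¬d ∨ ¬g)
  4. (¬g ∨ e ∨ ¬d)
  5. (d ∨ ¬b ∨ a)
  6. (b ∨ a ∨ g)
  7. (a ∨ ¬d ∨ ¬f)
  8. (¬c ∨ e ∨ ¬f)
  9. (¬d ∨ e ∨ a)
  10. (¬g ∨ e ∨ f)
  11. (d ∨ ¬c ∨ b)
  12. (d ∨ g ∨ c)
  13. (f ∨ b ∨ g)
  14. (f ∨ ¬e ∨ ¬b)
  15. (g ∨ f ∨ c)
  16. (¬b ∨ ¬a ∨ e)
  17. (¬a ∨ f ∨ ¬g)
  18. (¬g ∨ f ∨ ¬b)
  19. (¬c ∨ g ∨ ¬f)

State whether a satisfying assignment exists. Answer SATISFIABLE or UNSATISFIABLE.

Branch on a: take a = True.
Set b = False and propagate.
Set c = True and propagate.
  then g is forced to True.
  then d is forced to True.
  then f is forced to True.
  then e is forced to True.
Every clause has at least one true literal under this assignment.
So a = T  b = F  c = T  d = T  e = T  f = T  g = T is a satisfying assignment.

SATISFIABLE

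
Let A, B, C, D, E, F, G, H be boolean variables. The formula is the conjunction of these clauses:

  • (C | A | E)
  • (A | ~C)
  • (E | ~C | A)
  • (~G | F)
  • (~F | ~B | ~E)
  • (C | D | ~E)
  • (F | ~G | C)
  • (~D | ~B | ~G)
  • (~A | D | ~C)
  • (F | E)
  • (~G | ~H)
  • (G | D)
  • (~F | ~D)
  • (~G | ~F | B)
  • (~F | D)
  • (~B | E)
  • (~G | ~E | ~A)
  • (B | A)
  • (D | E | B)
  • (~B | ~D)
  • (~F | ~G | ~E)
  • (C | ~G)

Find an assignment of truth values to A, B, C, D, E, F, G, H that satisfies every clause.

H occurs only negated in the remaining clauses — set H = False.
Branch on A: take A = True.
For the remaining variables, B = False, C = False, D = True, E = True, F = False, G = False works.
Every clause has at least one true literal under this assignment.
Check each clause:
  1. (E | A | C) — A is true.
  2. (~C | A) — A is true.
  3. (E | ~C | A) — A is true.
  4. (F | ~G) — ~G is true.
  5. (~B | ~F | ~E) — ~F is true.
  6. (C | ~E | D) — D is true.
  7. (F | C | ~G) — ~G is true.
  8. (~B | ~D | ~G) — ~G is true.
  9. (D | ~A | ~C) — D is true.
  10. (E | F) — E is true.
  11. (~H | ~G) — ~H is true.
  12. (G | D) — D is true.
  13. (~D | ~F) — ~F is true.
  14. (~G | B | ~F) — ~G is true.
  15. (D | ~F) — ~F is true.
  16. (E | ~B) — E is true.
  17. (~G | ~A | ~E) — ~G is true.
  18. (A | B) — A is true.
  19. (D | B | E) — D is true.
  20. (~B | ~D) — ~B is true.
  21. (~E | ~F | ~G) — ~G is true.
  22. (~G | C) — ~G is true.

A=1, B=0, C=0, D=1, E=1, F=0, G=0, H=0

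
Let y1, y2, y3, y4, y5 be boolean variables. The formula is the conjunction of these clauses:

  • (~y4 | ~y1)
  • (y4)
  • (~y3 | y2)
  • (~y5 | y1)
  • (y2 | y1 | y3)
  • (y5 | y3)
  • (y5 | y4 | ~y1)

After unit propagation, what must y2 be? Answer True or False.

True

(y4) stands alone — y4 = True.
In (~y1 | ~y4), ~y4 is now false; ~y1 must hold, so y1 = False.
In (~y5 | y1), y1 is now false; ~y5 must hold, so y5 = False.
From (y3 | y5) and y5 = False: y3 = True.
In (y2 | ~y3), ~y3 is now false; y2 must hold, so y2 = True.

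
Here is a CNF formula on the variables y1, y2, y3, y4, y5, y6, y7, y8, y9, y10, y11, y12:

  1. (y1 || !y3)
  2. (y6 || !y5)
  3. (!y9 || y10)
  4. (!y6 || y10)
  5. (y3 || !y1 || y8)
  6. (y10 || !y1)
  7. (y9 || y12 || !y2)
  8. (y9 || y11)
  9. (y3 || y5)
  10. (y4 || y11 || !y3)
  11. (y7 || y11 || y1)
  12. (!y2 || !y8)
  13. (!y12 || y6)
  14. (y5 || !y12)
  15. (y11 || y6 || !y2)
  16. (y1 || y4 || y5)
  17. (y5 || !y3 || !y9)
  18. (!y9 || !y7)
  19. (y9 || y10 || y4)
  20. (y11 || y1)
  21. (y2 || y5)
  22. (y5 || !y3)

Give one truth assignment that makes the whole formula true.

y1=True, y2=False, y3=False, y4=True, y5=True, y6=True, y7=False, y8=True, y9=True, y10=True, y11=True, y12=False

Check each clause:
  1. (!y3 || y1) — y1 is true.
  2. (!y5 || y6) — y6 is true.
  3. (y10 || !y9) — y10 is true.
  4. (y10 || !y6) — y10 is true.
  5. (y8 || !y1 || y3) — y8 is true.
  6. (!y1 || y10) — y10 is true.
  7. (y9 || !y2 || y12) — y9 is true.
  8. (y11 || y9) — y9 is true.
  9. (y3 || y5) — y5 is true.
  10. (y4 || y11 || !y3) — y11 is true.
  11. (y1 || y7 || y11) — y1 is true.
  12. (!y2 || !y8) — !y2 is true.
  13. (y6 || !y12) — !y12 is true.
  14. (!y12 || y5) — !y12 is true.
  15. (!y2 || y11 || y6) — y11 is true.
  16. (y1 || y5 || y4) — y1 is true.
  17. (y5 || !y9 || !y3) — !y3 is true.
  18. (!y9 || !y7) — !y7 is true.
  19. (y4 || y10 || y9) — y9 is true.
  20. (y11 || y1) — y1 is true.
  21. (y5 || y2) — y5 is true.
  22. (y5 || !y3) — !y3 is true.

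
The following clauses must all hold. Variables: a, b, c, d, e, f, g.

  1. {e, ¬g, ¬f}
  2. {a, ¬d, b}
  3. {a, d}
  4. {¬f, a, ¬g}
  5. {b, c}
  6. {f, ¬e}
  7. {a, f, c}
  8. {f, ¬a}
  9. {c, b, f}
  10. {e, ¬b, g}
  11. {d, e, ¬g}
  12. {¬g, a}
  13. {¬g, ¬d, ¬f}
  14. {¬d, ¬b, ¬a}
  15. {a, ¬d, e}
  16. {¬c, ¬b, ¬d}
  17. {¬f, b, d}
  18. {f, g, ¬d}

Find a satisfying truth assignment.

a = True, b = True, c = True, d = False, e = True, f = True, g = False

Check each clause:
  1. {¬g, ¬f, e} — ¬g is true.
  2. {a, ¬d, b} — a is true.
  3. {d, a} — a is true.
  4. {¬f, a, ¬g} — ¬g is true.
  5. {c, b} — b is true.
  6. {¬e, f} — f is true.
  7. {c, a, f} — a is true.
  8. {¬a, f} — f is true.
  9. {b, f, c} — b is true.
  10. {g, e, ¬b} — e is true.
  11. {e, d, ¬g} — ¬g is true.
  12. {¬g, a} — a is true.
  13. {¬g, ¬d, ¬f} — ¬g is true.
  14. {¬a, ¬b, ¬d} — ¬d is true.
  15. {e, a, ¬d} — a is true.
  16. {¬c, ¬b, ¬d} — ¬d is true.
  17. {d, b, ¬f} — b is true.
  18. {¬d, f, g} — ¬d is true.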